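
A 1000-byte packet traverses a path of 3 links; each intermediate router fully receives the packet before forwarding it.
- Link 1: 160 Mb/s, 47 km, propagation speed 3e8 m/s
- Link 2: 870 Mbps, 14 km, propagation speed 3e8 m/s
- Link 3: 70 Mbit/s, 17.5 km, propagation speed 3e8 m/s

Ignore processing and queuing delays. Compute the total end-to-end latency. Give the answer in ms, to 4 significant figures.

L = 1000 × 8 = 8000 bits.
Transmission delays (L/R per hop): 0.05, 0.0091954, 0.114286 ms; sum = 0.173481 ms.
Propagation delays (d/s per hop): 0.156667, 0.0466667, 0.0583333 ms; sum = 0.261667 ms.
End-to-end = 0.4351 ms.

0.4351 ms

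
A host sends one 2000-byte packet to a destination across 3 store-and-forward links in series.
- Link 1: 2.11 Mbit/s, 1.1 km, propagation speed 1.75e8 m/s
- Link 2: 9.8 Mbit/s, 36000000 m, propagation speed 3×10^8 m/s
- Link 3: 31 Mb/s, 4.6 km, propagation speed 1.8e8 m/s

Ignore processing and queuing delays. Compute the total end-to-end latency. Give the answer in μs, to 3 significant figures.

L = 2000 × 8 = 16000 bits.
Transmission delays (L/R per hop): 7582.94, 1632.65, 516.129 μs; sum = 9731.72 μs.
Propagation delays (d/s per hop): 6.28571, 120000, 25.5556 μs; sum = 120032 μs.
End-to-end = 130000 μs.

130000 μs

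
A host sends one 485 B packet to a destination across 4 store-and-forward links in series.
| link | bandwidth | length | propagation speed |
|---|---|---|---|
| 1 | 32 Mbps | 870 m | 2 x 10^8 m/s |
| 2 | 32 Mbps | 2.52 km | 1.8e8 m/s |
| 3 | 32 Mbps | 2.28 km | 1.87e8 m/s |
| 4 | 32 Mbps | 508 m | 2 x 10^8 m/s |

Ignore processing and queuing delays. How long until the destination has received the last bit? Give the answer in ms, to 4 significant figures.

0.5181 ms

L = 485 × 8 = 3880 bits.
Transmission delay per hop = L/R = 3880/32000000 = 0.12125 ms; 4 hops → 0.485 ms.
Propagation delays (d/s per hop): 0.00435, 0.014, 0.0121925, 0.00254 ms; sum = 0.0330825 ms.
End-to-end = 0.5181 ms.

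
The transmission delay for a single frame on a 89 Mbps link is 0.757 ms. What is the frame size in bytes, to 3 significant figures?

8420 bytes

L = R × t_tx = 89000000 b/s × 0.000757 s = 67373 bits.
In bytes: 67373 / 8 = 8420 bytes.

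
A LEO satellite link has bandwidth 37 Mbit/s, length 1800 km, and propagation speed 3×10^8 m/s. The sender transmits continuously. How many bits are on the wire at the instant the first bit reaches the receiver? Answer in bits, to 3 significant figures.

Propagation delay = 1800000 / 300000000 = 0.006 s.
BDP = R × t_prop = 37000000 × 0.006 = 222000 bits.

222000 bits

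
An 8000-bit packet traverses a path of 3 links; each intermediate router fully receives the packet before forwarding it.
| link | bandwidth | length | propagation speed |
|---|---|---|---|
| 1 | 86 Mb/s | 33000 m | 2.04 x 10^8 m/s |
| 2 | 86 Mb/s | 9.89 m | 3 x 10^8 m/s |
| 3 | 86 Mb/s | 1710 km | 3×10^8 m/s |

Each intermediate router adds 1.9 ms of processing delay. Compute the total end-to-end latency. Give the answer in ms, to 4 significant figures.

Transmission delay per hop = L/R = 8000/86000000 = 0.0930233 ms; 3 hops → 0.27907 ms.
Propagation delays (d/s per hop): 0.161765, 3.29667e-05, 5.7 ms; sum = 5.8618 ms.
Processing at 2 router(s): 2 × 1.9 ms = 3.8 ms.
End-to-end = 9.941 ms.

9.941 ms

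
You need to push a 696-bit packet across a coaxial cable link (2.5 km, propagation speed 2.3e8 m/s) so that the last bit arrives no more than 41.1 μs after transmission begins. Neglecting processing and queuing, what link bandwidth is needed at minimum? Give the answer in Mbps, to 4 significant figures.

23.02 Mbps

Propagation delay = 2500 / 2.3e+08 = 10.8696 μs.
Transmission budget = 41.1 − 10.8696 = 30.2304 μs.
R ≥ L / t_tx = 696 bits / 3.02304e-05 s = 23.02 Mbps.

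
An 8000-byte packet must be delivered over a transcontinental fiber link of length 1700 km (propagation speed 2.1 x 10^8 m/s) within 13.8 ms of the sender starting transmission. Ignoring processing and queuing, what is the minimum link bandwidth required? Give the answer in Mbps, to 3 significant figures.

11.2 Mbps

L = 64000 bits.
Propagation delay = 1700000 / 210000000 = 8.09524 ms.
Transmission budget = 13.8 − 8.09524 = 5.70476 ms.
R ≥ L / t_tx = 64000 bits / 0.00570476 s = 11.2 Mbps.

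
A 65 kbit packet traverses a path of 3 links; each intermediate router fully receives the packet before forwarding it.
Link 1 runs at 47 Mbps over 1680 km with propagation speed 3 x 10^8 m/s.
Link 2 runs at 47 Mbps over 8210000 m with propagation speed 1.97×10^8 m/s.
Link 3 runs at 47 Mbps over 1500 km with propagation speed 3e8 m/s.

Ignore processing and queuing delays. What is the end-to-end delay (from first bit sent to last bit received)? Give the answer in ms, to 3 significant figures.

L = 65000 bits.
Transmission delay per hop = L/R = 65000/47000000 = 1.38298 ms; 3 hops → 4.14894 ms.
Propagation delays (d/s per hop): 5.6, 41.6751, 5 ms; sum = 52.2751 ms.
End-to-end = 56.4 ms.

56.4 ms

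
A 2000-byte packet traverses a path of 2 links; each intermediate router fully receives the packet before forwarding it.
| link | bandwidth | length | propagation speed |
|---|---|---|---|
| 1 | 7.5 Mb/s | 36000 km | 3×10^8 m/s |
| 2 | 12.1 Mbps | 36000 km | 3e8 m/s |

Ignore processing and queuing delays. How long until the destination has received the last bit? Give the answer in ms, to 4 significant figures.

243.5 ms

L = 2000 × 8 = 16000 bits.
Transmission delays (L/R per hop): 2.13333, 1.32231 ms; sum = 3.45565 ms.
Propagation delays (d/s per hop): 120, 120 ms; sum = 240 ms.
End-to-end = 243.5 ms.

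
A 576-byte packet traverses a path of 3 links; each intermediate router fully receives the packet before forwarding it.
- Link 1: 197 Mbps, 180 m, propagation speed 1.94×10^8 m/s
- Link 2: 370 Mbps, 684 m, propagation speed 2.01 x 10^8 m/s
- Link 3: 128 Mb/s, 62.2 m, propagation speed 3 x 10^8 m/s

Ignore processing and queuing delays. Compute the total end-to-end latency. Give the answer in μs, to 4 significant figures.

76.38 μs

L = 576 × 8 = 4608 bits.
Transmission delays (L/R per hop): 23.3909, 12.4541, 36 μs; sum = 71.8449 μs.
Propagation delays (d/s per hop): 0.927835, 3.40299, 0.207333 μs; sum = 4.53815 μs.
End-to-end = 76.38 μs.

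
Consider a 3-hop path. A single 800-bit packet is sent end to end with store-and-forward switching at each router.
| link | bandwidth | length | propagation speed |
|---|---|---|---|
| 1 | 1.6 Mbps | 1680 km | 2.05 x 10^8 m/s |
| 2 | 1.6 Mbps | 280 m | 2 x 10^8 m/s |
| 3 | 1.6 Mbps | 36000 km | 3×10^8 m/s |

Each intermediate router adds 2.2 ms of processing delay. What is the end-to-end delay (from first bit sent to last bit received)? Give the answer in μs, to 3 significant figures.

134000 μs

Transmission delay per hop = L/R = 800/1600000 = 500 μs; 3 hops → 1500 μs.
Propagation delays (d/s per hop): 8195.12, 1.4, 120000 μs; sum = 128197 μs.
Processing at 2 router(s): 2 × 2.2 ms = 4400 μs.
End-to-end = 134000 μs.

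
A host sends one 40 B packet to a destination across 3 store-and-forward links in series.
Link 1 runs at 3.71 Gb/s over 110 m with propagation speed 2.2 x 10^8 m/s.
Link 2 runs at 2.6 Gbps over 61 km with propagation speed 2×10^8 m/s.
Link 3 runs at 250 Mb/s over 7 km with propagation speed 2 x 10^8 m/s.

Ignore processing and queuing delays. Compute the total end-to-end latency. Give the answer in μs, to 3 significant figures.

342 μs

L = 40 × 8 = 320 bits.
Transmission delays (L/R per hop): 0.0862534, 0.123077, 1.28 μs; sum = 1.48933 μs.
Propagation delays (d/s per hop): 0.5, 305, 35 μs; sum = 340.5 μs.
End-to-end = 342 μs.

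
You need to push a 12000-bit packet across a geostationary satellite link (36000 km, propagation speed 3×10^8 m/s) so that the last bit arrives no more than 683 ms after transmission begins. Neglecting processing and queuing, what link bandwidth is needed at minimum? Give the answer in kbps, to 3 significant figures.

21.3 kbps

Propagation delay = 36000000 / 300000000 = 120 ms.
Transmission budget = 683 − 120 = 563 ms.
R ≥ L / t_tx = 12000 bits / 0.563 s = 21.3 kbps.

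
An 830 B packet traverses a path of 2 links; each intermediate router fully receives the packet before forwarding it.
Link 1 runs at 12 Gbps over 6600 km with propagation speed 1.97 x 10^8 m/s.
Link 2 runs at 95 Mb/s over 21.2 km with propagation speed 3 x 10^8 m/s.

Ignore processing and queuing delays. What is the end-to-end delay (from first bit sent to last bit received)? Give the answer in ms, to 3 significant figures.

33.6 ms

L = 830 × 8 = 6640 bits.
Transmission delays (L/R per hop): 0.000553333, 0.0698947 ms; sum = 0.0704481 ms.
Propagation delays (d/s per hop): 33.5025, 0.0706667 ms; sum = 33.5732 ms.
End-to-end = 33.6 ms.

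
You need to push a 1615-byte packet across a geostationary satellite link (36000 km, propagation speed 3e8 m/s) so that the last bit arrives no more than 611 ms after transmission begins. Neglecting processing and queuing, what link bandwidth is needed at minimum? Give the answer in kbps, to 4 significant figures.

L = 12920 bits.
Propagation delay = 36000000 / 300000000 = 120 ms.
Transmission budget = 611 − 120 = 491 ms.
R ≥ L / t_tx = 12920 bits / 0.491 s = 26.31 kbps.

26.31 kbps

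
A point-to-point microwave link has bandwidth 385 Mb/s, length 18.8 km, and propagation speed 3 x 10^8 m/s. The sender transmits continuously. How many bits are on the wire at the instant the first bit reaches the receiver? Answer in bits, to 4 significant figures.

24130 bits

Propagation delay = 18800 / 300000000 = 6.26667e-05 s.
BDP = R × t_prop = 385000000 × 6.26667e-05 = 24126.7 bits.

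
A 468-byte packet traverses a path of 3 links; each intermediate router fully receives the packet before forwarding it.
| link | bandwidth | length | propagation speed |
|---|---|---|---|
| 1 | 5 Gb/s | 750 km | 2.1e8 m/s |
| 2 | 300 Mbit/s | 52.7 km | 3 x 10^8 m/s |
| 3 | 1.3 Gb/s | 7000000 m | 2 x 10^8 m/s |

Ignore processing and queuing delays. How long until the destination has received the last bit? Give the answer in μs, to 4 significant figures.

L = 468 × 8 = 3744 bits.
Transmission delays (L/R per hop): 0.7488, 12.48, 2.88 μs; sum = 16.1088 μs.
Propagation delays (d/s per hop): 3571.43, 175.667, 35000 μs; sum = 38747.1 μs.
End-to-end = 38760 μs.

38760 μs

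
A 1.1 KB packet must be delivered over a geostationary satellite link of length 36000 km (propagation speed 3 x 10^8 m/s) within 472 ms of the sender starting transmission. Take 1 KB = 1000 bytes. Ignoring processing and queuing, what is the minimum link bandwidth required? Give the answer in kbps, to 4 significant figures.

L = 8800 bits.
Propagation delay = 36000000 / 300000000 = 120 ms.
Transmission budget = 472 − 120 = 352 ms.
R ≥ L / t_tx = 8800 bits / 0.352 s = 25.00 kbps.

25.00 kbps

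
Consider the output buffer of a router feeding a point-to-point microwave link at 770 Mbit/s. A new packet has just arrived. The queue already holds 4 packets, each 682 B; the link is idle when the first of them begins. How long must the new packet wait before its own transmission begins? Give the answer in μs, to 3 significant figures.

Each queued packet: L/R = 5456/770000000 = 7.08571 μs.
4 queued → 28.3429 μs.
Queuing delay = 28.3 μs.

28.3 μs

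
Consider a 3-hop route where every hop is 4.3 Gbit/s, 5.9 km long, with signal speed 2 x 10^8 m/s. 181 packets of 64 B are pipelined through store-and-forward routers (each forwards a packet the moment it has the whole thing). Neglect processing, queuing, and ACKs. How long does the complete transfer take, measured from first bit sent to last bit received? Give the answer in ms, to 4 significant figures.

Per-hop transmission t_tx = L/R = 512/4300000000 = 0.00011907 ms.
Per-hop propagation t_prop = 5900/200000000 = 0.0295 ms.
Pipeline fill: first packet needs 3·t_tx to clear all hops; remaining 180 packets each add one t_tx.
Total = (3+181-1)·t_tx + 3·t_prop = 183·0.00011907 + 3·0.0295 = 0.1103 ms.

0.1103 ms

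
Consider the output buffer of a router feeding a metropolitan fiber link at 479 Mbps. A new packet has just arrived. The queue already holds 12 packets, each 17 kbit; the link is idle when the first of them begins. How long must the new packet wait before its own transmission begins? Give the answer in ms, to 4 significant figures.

0.4259 ms

Each queued packet: L/R = 17000/479000000 = 0.0354906 ms.
12 queued → 0.425887 ms.
Queuing delay = 0.4259 ms.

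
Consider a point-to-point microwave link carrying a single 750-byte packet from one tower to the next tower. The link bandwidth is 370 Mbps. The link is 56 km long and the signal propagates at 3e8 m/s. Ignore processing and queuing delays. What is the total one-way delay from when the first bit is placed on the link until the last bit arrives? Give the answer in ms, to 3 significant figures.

L = 750 × 8 = 6000 bits.
Transmission delay = L/R = 6000 / 370000000 = 0.0162162 ms.
Propagation delay = d/s = 56000 m / 300000000 m/s = 0.186667 ms.
Total = 0.203 ms.

0.203 ms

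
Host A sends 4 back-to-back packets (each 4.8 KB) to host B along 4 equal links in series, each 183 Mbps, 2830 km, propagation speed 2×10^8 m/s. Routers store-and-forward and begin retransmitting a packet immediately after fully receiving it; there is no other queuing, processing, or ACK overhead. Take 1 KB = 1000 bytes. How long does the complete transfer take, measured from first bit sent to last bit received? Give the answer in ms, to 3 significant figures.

58.1 ms

Per-hop transmission t_tx = L/R = 38400/183000000 = 0.209836 ms.
Per-hop propagation t_prop = 2830000/200000000 = 14.15 ms.
Pipeline fill: first packet needs 4·t_tx to clear all hops; remaining 3 packets each add one t_tx.
Total = (4+4-1)·t_tx + 4·t_prop = 7·0.209836 + 4·14.15 = 58.1 ms.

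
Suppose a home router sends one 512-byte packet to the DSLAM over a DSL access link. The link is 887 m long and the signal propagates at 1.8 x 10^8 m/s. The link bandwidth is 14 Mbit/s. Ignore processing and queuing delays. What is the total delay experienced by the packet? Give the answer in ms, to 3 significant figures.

0.297 ms

L = 512 × 8 = 4096 bits.
Transmission delay = L/R = 4096 / 14000000 = 0.292571 ms.
Propagation delay = d/s = 887 m / 180000000 m/s = 0.00492778 ms.
Total = 0.297 ms.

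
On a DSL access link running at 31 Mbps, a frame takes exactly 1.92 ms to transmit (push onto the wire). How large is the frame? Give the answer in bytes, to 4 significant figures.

7440 bytes

L = R × t_tx = 31000000 b/s × 0.00192 s = 59520 bits.
In bytes: 59520 / 8 = 7440 bytes.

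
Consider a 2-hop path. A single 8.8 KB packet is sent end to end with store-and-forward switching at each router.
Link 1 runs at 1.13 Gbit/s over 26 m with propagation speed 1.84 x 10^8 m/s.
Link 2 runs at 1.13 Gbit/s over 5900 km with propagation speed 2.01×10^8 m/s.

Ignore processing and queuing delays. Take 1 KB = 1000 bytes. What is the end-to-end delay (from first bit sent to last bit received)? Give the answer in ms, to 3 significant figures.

29.5 ms

L = 70400 bits.
Transmission delay per hop = L/R = 70400/1130000000 = 0.0623009 ms; 2 hops → 0.124602 ms.
Propagation delays (d/s per hop): 0.000141304, 29.3532 ms; sum = 29.3534 ms.
End-to-end = 29.5 ms.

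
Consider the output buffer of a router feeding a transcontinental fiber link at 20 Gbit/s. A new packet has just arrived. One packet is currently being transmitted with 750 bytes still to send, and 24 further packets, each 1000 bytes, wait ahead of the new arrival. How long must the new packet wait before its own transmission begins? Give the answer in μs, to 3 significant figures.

9.90 μs

Each queued packet: L/R = 8000/20000000000 = 0.4 μs.
24 queued → 9.6 μs.
Plus remaining 6000 bits of current packet: 0.3 μs.
Queuing delay = 9.90 μs.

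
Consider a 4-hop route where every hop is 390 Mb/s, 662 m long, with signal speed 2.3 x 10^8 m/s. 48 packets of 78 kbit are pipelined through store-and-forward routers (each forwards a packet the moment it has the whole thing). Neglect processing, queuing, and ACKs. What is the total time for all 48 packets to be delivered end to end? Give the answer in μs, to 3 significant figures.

10200 μs

Per-hop transmission t_tx = L/R = 78000/390000000 = 200 μs.
Per-hop propagation t_prop = 662/2.3e+08 = 2.87826 μs.
Pipeline fill: first packet needs 4·t_tx to clear all hops; remaining 47 packets each add one t_tx.
Total = (4+48-1)·t_tx + 4·t_prop = 51·200 + 4·2.87826 = 10200 μs.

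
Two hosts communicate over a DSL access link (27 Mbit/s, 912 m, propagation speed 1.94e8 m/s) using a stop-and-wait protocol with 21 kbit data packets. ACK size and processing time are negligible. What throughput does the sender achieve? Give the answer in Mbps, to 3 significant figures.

26.7 Mbps

t_tx = L/R = 21000/27000000 = 0.000777778 s.
t_prop = 912/194000000 = 4.70103e-06 s; RTT = 9.40206e-06 s.
Cycle = t_tx + RTT = 0.00078718 s.
Throughput = L / cycle = 21000 / 0.00078718 = 26.7 Mbps.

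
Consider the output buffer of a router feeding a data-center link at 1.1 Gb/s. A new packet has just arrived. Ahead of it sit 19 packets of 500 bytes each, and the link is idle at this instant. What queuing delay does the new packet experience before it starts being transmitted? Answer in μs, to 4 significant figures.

Each queued packet: L/R = 4000/1100000000 = 3.63636 μs.
19 queued → 69.0909 μs.
Queuing delay = 69.09 μs.

69.09 μs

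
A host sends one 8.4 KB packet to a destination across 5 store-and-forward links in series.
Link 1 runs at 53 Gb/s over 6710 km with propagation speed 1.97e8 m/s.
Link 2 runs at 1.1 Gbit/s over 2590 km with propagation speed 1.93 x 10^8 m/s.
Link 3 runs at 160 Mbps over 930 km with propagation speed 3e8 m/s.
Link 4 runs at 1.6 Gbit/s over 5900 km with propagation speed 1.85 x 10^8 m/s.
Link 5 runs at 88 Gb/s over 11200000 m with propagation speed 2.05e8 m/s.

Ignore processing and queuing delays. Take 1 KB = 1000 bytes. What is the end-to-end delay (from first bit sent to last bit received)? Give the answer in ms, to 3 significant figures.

138 ms

L = 67200 bits.
Transmission delays (L/R per hop): 0.00126792, 0.0610909, 0.42, 0.042, 0.000763636 ms; sum = 0.525122 ms.
Propagation delays (d/s per hop): 34.0609, 13.4197, 3.1, 31.8919, 54.6341 ms; sum = 137.107 ms.
End-to-end = 138 ms.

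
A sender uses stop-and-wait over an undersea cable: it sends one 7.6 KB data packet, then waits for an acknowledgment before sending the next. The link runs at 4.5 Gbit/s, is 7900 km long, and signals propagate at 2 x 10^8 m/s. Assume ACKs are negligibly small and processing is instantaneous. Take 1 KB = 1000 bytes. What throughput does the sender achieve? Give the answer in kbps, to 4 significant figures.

t_tx = L/R = 60800/4500000000 = 1.35111e-05 s.
t_prop = 7900000/200000000 = 0.0395 s; RTT = 0.079 s.
Cycle = t_tx + RTT = 0.0790135 s.
Throughput = L / cycle = 60800 / 0.0790135 = 769.5 kbps.

769.5 kbps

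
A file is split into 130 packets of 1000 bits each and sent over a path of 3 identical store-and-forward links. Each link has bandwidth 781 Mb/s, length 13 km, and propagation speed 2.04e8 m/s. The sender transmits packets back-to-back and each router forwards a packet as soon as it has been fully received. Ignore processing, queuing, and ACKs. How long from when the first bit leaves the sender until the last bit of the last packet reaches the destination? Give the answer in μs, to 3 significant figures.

Per-hop transmission t_tx = L/R = 1000/781000000 = 1.28041 μs.
Per-hop propagation t_prop = 13000/204000000 = 63.7255 μs.
Pipeline fill: first packet needs 3·t_tx to clear all hops; remaining 129 packets each add one t_tx.
Total = (3+130-1)·t_tx + 3·t_prop = 132·1.28041 + 3·63.7255 = 360 μs.

360 μs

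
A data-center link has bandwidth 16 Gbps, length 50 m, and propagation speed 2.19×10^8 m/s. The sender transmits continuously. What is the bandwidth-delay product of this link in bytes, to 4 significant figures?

456.6 bytes

Propagation delay = 50 / 219000000 = 2.28311e-07 s.
BDP = R × t_prop = 16000000000 × 2.28311e-07 = 3652.97 bits.
In bytes: 3652.97/8 = 456.6 bytes.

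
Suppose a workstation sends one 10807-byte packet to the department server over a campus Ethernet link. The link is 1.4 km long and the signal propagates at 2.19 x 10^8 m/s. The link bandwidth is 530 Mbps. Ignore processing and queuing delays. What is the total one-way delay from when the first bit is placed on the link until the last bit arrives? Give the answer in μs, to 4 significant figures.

169.5 μs

L = 10807 × 8 = 86456 bits.
Transmission delay = L/R = 86456 / 530000000 = 163.125 μs.
Propagation delay = d/s = 1400 m / 219000000 m/s = 6.39269 μs.
Total = 169.5 μs.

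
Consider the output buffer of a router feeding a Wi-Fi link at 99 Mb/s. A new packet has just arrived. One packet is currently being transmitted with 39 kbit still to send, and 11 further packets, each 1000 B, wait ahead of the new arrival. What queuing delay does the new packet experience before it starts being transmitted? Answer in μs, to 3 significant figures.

Each queued packet: L/R = 8000/99000000 = 80.8081 μs.
11 queued → 888.889 μs.
Plus remaining 39000 bits of current packet: 393.939 μs.
Queuing delay = 1280 μs.

1280 μs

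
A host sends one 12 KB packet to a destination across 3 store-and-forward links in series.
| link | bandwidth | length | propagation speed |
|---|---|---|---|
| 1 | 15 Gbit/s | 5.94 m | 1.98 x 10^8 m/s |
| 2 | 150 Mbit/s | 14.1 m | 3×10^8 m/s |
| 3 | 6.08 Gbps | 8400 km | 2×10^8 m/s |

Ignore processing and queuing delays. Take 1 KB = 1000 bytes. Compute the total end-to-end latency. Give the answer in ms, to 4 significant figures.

42.66 ms

L = 96000 bits.
Transmission delays (L/R per hop): 0.0064, 0.64, 0.0157895 ms; sum = 0.662189 ms.
Propagation delays (d/s per hop): 3e-05, 4.7e-05, 42 ms; sum = 42.0001 ms.
End-to-end = 42.66 ms.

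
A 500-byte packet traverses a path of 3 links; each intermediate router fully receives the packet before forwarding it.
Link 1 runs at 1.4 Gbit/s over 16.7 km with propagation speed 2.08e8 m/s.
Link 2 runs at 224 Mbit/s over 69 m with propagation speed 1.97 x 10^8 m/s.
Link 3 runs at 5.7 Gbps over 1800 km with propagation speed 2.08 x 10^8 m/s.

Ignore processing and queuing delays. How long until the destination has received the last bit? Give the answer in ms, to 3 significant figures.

L = 500 × 8 = 4000 bits.
Transmission delays (L/R per hop): 0.00285714, 0.0178571, 0.000701754 ms; sum = 0.021416 ms.
Propagation delays (d/s per hop): 0.0802885, 0.000350254, 8.65385 ms; sum = 8.73448 ms.
End-to-end = 8.76 ms.

8.76 ms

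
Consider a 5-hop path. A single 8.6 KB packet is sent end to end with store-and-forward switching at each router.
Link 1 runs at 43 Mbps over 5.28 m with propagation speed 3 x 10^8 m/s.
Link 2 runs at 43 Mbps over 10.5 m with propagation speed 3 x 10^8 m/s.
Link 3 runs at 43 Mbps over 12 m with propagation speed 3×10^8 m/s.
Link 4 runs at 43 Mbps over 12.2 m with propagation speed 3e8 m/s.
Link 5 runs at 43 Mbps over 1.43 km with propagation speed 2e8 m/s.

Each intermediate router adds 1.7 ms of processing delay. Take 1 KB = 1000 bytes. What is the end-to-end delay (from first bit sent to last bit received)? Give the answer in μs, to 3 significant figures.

L = 68800 bits.
Transmission delay per hop = L/R = 68800/43000000 = 1600 μs; 5 hops → 8000 μs.
Propagation delays (d/s per hop): 0.0176, 0.035, 0.04, 0.0406667, 7.15 μs; sum = 7.28327 μs.
Processing at 4 router(s): 4 × 1.7 ms = 6800 μs.
End-to-end = 14800 μs.

14800 μs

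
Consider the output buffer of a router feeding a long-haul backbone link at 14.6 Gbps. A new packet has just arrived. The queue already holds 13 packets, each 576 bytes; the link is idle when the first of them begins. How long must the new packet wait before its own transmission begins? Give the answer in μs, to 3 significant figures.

4.10 μs

Each queued packet: L/R = 4608/14600000000 = 0.315616 μs.
13 queued → 4.10301 μs.
Queuing delay = 4.10 μs.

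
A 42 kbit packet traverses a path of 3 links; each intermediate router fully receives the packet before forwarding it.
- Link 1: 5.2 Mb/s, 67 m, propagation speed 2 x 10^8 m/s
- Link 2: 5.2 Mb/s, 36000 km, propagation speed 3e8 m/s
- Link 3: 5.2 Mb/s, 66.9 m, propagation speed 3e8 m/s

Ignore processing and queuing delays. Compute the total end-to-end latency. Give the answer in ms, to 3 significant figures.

144 ms

L = 42000 bits.
Transmission delay per hop = L/R = 42000/5200000 = 8.07692 ms; 3 hops → 24.2308 ms.
Propagation delays (d/s per hop): 0.000335, 120, 0.000223 ms; sum = 120.001 ms.
End-to-end = 144 ms.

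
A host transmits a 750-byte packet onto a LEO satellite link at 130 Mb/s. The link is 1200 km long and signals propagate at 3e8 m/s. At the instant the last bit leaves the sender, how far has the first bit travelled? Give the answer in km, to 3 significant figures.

t_tx = L/R = 6000/130000000 = 4.61538e-05 s.
Distance = s × t_tx = 300000000 × 4.61538e-05 = 13.8 km.

13.8 km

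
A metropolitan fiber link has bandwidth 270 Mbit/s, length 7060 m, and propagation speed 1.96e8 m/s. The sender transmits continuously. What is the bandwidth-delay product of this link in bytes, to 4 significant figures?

Propagation delay = 7060 / 196000000 = 3.60204e-05 s.
BDP = R × t_prop = 270000000 × 3.60204e-05 = 9725.51 bits.
In bytes: 9725.51/8 = 1216 bytes.

1216 bytes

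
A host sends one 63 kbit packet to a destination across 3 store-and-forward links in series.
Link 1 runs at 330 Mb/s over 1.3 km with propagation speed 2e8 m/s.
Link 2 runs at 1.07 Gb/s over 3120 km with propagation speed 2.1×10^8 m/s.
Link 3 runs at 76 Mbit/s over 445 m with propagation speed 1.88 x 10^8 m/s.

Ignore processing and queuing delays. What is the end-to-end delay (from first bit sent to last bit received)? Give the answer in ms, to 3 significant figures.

15.9 ms

L = 63000 bits.
Transmission delays (L/R per hop): 0.190909, 0.0588785, 0.828947 ms; sum = 1.07873 ms.
Propagation delays (d/s per hop): 0.0065, 14.8571, 0.00236702 ms; sum = 14.866 ms.
End-to-end = 15.9 ms.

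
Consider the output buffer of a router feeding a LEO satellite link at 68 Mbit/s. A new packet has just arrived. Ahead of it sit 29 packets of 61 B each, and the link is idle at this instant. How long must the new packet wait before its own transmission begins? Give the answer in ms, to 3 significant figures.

0.208 ms

Each queued packet: L/R = 488/68000000 = 0.00717647 ms.
29 queued → 0.208118 ms.
Queuing delay = 0.208 ms.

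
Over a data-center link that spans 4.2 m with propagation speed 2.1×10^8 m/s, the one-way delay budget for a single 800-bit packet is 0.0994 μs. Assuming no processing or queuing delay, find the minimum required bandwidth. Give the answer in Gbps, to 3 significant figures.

10.1 Gbps

Propagation delay = 4.2 / 210000000 = 0.02 μs.
Transmission budget = 0.0994 − 0.02 = 0.0794 μs.
R ≥ L / t_tx = 800 bits / 7.94e-08 s = 10.1 Gbps.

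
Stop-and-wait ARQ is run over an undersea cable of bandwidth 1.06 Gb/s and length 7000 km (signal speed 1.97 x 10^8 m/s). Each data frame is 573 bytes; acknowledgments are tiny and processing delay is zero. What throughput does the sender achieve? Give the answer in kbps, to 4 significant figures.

64.50 kbps

t_tx = L/R = 4584/1060000000 = 4.32453e-06 s.
t_prop = 7000000/197000000 = 0.035533 s; RTT = 0.071066 s.
Cycle = t_tx + RTT = 0.0710703 s.
Throughput = L / cycle = 4584 / 0.0710703 = 64.50 kbps.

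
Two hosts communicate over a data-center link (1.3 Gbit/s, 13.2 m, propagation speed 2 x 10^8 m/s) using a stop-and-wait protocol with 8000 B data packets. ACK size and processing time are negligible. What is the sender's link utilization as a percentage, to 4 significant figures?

t_tx = L/R = 64000/1300000000 = 4.92308e-05 s.
t_prop = 13.2/200000000 = 6.6e-08 s; RTT = 1.32e-07 s.
Cycle = t_tx + RTT = 4.93628e-05 s.
Utilization = t_tx / cycle = 4.92308e-05/4.93628e-05 = 99.73 %.

99.73 %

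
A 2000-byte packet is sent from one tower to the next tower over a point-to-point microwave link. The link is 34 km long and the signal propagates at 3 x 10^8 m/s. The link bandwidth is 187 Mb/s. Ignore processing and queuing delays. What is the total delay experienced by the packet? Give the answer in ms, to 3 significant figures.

0.199 ms

L = 2000 × 8 = 16000 bits.
Transmission delay = L/R = 16000 / 187000000 = 0.0855615 ms.
Propagation delay = d/s = 34000 m / 300000000 m/s = 0.113333 ms.
Total = 0.199 ms.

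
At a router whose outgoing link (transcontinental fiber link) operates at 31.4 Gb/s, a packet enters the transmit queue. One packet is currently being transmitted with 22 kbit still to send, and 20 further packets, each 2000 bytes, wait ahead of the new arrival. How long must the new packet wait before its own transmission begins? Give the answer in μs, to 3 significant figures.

Each queued packet: L/R = 16000/31400000000 = 0.509554 μs.
20 queued → 10.1911 μs.
Plus remaining 22000 bits of current packet: 0.700637 μs.
Queuing delay = 10.9 μs.

10.9 μs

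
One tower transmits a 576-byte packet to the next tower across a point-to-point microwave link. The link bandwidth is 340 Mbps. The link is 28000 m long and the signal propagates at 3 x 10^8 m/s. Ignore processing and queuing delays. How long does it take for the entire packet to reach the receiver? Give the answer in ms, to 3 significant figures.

0.107 ms

L = 576 × 8 = 4608 bits.
Transmission delay = L/R = 4608 / 340000000 = 0.0135529 ms.
Propagation delay = d/s = 28000 m / 300000000 m/s = 0.0933333 ms.
Total = 0.107 ms.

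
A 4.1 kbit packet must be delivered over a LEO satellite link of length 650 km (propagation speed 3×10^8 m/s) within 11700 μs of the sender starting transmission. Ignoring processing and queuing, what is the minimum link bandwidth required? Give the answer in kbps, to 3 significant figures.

Propagation delay = 650000 / 300000000 = 2166.67 μs.
Transmission budget = 11700 − 2166.67 = 9533.33 μs.
R ≥ L / t_tx = 4100 bits / 0.00953333 s = 430 kbps.

430 kbps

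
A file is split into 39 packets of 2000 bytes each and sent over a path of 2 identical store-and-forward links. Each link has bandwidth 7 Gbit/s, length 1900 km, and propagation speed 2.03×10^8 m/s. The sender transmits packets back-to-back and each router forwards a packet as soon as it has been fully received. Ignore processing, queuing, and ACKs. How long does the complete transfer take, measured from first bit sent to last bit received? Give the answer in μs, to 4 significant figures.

Per-hop transmission t_tx = L/R = 16000/7000000000 = 2.28571 μs.
Per-hop propagation t_prop = 1900000/2.03e+08 = 9359.61 μs.
Pipeline fill: first packet needs 2·t_tx to clear all hops; remaining 38 packets each add one t_tx.
Total = (2+39-1)·t_tx + 2·t_prop = 40·2.28571 + 2·9359.61 = 18810 μs.

18810 μs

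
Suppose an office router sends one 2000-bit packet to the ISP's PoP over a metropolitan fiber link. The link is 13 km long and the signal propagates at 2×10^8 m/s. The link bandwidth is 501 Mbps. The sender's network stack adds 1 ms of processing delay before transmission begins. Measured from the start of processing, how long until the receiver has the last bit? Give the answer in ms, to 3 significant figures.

Transmission delay = L/R = 2000 / 501000000 = 0.00399202 ms.
Propagation delay = d/s = 13000 m / 200000000 m/s = 0.065 ms.
Plus processing delay 1 ms = 1 ms.
Total = 1.07 ms.

1.07 ms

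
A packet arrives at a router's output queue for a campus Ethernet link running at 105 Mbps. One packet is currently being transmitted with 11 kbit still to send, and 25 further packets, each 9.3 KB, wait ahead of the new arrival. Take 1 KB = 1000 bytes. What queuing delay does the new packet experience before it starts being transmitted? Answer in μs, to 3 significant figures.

17800 μs

Each queued packet: L/R = 74400/105000000 = 708.571 μs.
25 queued → 17714.3 μs.
Plus remaining 11000 bits of current packet: 104.762 μs.
Queuing delay = 17800 μs.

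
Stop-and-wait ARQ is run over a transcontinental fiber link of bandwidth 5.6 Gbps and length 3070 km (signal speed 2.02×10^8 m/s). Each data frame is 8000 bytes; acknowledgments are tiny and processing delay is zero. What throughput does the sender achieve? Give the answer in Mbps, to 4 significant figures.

t_tx = L/R = 64000/5600000000 = 1.14286e-05 s.
t_prop = 3070000/202000000 = 0.015198 s; RTT = 0.030396 s.
Cycle = t_tx + RTT = 0.0304075 s.
Throughput = L / cycle = 64000 / 0.0304075 = 2.105 Mbps.

2.105 Mbps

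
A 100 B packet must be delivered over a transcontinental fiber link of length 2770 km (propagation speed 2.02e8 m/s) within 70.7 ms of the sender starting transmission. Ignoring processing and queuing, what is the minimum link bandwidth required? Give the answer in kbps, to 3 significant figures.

L = 800 bits.
Propagation delay = 2770000 / 202000000 = 13.7129 ms.
Transmission budget = 70.7 − 13.7129 = 56.9871 ms.
R ≥ L / t_tx = 800 bits / 0.0569871 s = 14.0 kbps.

14.0 kbps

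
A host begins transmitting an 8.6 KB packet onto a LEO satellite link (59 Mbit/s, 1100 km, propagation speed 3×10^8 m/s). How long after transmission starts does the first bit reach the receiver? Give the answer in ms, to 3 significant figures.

First bit experiences only propagation delay: d/s = 1100000/300000000 = 3.67 ms.

3.67 ms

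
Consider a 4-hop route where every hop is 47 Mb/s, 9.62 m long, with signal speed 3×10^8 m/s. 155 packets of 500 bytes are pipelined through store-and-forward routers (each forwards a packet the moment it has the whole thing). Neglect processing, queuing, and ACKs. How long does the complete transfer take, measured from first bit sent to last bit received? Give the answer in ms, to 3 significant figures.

13.4 ms

Per-hop transmission t_tx = L/R = 4000/47000000 = 0.0851064 ms.
Per-hop propagation t_prop = 9.62/300000000 = 3.20667e-05 ms.
Pipeline fill: first packet needs 4·t_tx to clear all hops; remaining 154 packets each add one t_tx.
Total = (4+155-1)·t_tx + 4·t_prop = 158·0.0851064 + 4·3.20667e-05 = 13.4 ms.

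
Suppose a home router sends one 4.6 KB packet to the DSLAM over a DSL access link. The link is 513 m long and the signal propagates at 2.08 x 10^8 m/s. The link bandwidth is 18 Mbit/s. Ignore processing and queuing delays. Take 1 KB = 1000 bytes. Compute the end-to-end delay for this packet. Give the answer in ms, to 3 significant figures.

2.05 ms

L = 36800 bits.
Transmission delay = L/R = 36800 / 18000000 = 2.04444 ms.
Propagation delay = d/s = 513 m / 208000000 m/s = 0.00246635 ms.
Total = 2.05 ms.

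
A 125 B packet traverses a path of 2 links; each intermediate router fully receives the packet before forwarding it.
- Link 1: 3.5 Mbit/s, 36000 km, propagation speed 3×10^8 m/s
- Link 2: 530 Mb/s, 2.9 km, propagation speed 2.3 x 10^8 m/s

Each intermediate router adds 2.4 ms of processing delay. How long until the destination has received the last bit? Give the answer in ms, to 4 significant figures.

122.7 ms

L = 125 × 8 = 1000 bits.
Transmission delays (L/R per hop): 0.285714, 0.00188679 ms; sum = 0.287601 ms.
Propagation delays (d/s per hop): 120, 0.0126087 ms; sum = 120.013 ms.
Processing at 1 router(s): 1 × 2.4 ms = 2.4 ms.
End-to-end = 122.7 ms.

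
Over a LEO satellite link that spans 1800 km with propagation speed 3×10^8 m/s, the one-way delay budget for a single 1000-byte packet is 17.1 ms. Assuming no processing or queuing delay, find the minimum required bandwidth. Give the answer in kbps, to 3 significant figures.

L = 8000 bits.
Propagation delay = 1800000 / 300000000 = 6 ms.
Transmission budget = 17.1 − 6 = 11.1 ms.
R ≥ L / t_tx = 8000 bits / 0.0111 s = 721 kbps.

721 kbps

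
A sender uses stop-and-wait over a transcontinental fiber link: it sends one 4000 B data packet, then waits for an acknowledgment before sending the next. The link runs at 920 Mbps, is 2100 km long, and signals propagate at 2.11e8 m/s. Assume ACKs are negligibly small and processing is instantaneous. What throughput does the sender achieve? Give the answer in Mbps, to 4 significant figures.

t_tx = L/R = 32000/920000000 = 3.47826e-05 s.
t_prop = 2100000/211000000 = 0.00995261 s; RTT = 0.0199052 s.
Cycle = t_tx + RTT = 0.01994 s.
Throughput = L / cycle = 32000 / 0.01994 = 1.605 Mbps.

1.605 Mbps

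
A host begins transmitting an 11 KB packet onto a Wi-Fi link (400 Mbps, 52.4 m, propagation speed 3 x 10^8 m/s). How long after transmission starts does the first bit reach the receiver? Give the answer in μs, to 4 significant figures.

0.1747 μs

First bit experiences only propagation delay: d/s = 52.4/300000000 = 0.1747 μs.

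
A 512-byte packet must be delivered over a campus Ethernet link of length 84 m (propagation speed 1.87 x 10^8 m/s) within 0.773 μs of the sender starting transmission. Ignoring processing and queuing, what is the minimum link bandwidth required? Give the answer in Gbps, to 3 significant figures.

L = 4096 bits.
Propagation delay = 84 / 187000000 = 0.449198 μs.
Transmission budget = 0.773 − 0.449198 = 0.323802 μs.
R ≥ L / t_tx = 4096 bits / 3.23802e-07 s = 12.6 Gbps.

12.6 Gbps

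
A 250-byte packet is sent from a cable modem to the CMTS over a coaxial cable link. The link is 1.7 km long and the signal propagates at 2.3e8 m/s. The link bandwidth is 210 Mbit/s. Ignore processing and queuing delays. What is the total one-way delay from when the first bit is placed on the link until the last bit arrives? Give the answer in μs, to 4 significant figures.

L = 250 × 8 = 2000 bits.
Transmission delay = L/R = 2000 / 210000000 = 9.52381 μs.
Propagation delay = d/s = 1700 m / 2.3e+08 m/s = 7.3913 μs.
Total = 16.92 μs.

16.92 μs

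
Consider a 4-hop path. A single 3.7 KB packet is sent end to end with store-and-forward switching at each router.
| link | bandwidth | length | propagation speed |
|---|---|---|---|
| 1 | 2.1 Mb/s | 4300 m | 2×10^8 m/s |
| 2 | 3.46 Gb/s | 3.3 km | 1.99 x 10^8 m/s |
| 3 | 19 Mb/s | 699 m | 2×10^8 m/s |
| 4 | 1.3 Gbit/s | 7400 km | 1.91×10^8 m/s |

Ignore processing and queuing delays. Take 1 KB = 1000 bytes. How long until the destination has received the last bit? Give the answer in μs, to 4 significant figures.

54470 μs

L = 29600 bits.
Transmission delays (L/R per hop): 14095.2, 8.55491, 1557.89, 22.7692 μs; sum = 15684.5 μs.
Propagation delays (d/s per hop): 21.5, 16.5829, 3.495, 38743.5 μs; sum = 38785 μs.
End-to-end = 54470 μs.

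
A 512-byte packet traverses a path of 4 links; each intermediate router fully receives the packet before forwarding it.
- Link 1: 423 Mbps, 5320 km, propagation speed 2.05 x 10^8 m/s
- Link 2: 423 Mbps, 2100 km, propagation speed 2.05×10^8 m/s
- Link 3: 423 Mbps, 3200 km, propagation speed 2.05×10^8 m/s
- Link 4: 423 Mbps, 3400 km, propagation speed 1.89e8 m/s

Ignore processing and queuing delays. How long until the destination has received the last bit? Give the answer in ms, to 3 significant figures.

L = 512 × 8 = 4096 bits.
Transmission delay per hop = L/R = 4096/423000000 = 0.00968322 ms; 4 hops → 0.0387329 ms.
Propagation delays (d/s per hop): 25.9512, 10.2439, 15.6098, 17.9894 ms; sum = 69.7943 ms.
End-to-end = 69.8 ms.

69.8 ms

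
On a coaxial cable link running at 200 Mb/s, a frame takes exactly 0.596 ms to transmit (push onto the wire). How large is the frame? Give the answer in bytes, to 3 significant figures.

L = R × t_tx = 200000000 b/s × 0.000596 s = 119200 bits.
In bytes: 119200 / 8 = 14900 bytes.

14900 bytes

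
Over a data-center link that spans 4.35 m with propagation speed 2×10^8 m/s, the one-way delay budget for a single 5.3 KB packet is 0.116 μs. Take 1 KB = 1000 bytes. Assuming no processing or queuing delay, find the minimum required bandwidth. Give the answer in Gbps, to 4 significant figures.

L = 42400 bits.
Propagation delay = 4.35 / 200000000 = 0.02175 μs.
Transmission budget = 0.116 − 0.02175 = 0.09425 μs.
R ≥ L / t_tx = 42400 bits / 9.425e-08 s = 449.9 Gbps.

449.9 Gbps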